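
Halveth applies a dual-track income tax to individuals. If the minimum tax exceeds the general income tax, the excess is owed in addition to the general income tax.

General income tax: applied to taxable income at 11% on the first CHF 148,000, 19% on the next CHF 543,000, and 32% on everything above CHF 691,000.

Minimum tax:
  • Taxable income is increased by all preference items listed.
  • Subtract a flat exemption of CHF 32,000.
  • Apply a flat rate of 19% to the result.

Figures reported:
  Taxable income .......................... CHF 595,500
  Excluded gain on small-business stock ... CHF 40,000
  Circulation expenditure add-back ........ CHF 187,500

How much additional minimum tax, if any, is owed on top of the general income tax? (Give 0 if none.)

General income tax:
  CHF 148,000 × 11% = CHF 16,280
  CHF 447,500 × 19% = CHF 85,025
  → CHF 101,305

Minimum tax:
  Adjusted income: CHF 595,500 + CHF 40,000 + CHF 187,500 = CHF 823,000
  Less exemption CHF 32,000 → base CHF 791,000
  CHF 791,000 × 19% = CHF 150,290

Excess of minimum tax over general income tax: CHF 150,290 − CHF 101,305 = CHF 48,985.

CHF 48,985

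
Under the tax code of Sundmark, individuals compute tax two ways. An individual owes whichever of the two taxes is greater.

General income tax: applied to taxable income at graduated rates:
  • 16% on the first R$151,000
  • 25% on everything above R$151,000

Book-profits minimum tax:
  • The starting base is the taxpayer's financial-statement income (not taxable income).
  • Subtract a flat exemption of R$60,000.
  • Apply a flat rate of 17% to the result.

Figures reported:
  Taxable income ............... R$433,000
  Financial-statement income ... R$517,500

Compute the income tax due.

General income tax:
  R$151,000 × 16% = R$24,160
  R$282,000 × 25% = R$70,500
  → R$94,660

Book-profits minimum tax:
  Base (financial-statement income): R$517,500
  Less exemption R$60,000 → base R$457,500
  R$457,500 × 17% = R$77,775

R$94,660 > R$77,775, so the general income tax governs.

R$94,660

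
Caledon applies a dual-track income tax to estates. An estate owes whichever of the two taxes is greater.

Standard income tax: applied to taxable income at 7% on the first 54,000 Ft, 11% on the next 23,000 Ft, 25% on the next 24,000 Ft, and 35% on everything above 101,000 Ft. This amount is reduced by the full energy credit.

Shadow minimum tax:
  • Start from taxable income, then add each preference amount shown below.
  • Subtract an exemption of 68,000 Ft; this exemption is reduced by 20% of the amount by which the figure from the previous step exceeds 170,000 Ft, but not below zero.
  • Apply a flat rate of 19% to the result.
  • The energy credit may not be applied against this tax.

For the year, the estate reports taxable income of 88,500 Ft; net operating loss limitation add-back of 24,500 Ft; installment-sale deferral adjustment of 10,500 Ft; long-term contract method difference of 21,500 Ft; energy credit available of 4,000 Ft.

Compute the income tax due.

Standard income tax:
  54,000 Ft × 7% = 3,780 Ft
  23,000 Ft × 11% = 2,530 Ft
  11,500 Ft × 25% = 2,875 Ft
  → 9,185 Ft
  Less energy credit 4,000 Ft → 5,185 Ft

Shadow minimum tax:
  Adjusted income: 88,500 Ft + 24,500 Ft + 10,500 Ft + 21,500 Ft = 145,000 Ft
  Exemption: 145,000 Ft ≤ 170,000 Ft, so full 68,000 Ft applies
  Base: 145,000 Ft − 68,000 Ft = 77,000 Ft
  77,000 Ft × 19% = 14,630 Ft

14,630 Ft > 5,185 Ft, so the shadow minimum tax is the binding amount.

14,630 Ft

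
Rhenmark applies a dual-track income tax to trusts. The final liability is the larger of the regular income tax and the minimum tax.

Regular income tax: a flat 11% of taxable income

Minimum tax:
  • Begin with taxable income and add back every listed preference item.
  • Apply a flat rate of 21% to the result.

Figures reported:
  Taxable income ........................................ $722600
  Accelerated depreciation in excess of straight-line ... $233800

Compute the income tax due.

Minimum tax:
  Adjusted income: $722600 + $233800 = $956400
  $956400 × 21% = $200844

Regular income tax:
  $722600 × 11% = $79486

$200844 > $79486, so the minimum tax is the binding amount.

$200844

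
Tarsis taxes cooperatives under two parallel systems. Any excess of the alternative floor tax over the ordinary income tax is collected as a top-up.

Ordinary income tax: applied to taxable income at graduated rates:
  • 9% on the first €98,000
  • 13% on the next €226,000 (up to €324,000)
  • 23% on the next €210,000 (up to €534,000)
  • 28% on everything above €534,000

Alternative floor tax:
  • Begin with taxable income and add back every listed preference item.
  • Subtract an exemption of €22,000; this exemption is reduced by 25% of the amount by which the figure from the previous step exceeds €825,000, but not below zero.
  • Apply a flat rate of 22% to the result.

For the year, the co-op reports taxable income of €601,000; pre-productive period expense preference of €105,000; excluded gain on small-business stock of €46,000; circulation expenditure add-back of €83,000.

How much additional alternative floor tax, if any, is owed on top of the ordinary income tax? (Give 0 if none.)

Ordinary income tax:
  €98,000 × 9% = €8,820
  €226,000 × 13% = €29,380
  €210,000 × 23% = €48,300
  €67,000 × 28% = €18,760
  → €105,260

Alternative floor tax:
  Adjusted income: €601,000 + €105,000 + €46,000 + €83,000 = €835,000
  Exemption: €22,000 − 25% × (€835,000 − €825,000) = €22,000 − €2,500 = €19,500
  Base: €835,000 − €19,500 = €815,500
  €815,500 × 22% = €179,410

Excess of alternative floor tax over ordinary income tax: €179,410 − €105,260 = €74,150.

€74,150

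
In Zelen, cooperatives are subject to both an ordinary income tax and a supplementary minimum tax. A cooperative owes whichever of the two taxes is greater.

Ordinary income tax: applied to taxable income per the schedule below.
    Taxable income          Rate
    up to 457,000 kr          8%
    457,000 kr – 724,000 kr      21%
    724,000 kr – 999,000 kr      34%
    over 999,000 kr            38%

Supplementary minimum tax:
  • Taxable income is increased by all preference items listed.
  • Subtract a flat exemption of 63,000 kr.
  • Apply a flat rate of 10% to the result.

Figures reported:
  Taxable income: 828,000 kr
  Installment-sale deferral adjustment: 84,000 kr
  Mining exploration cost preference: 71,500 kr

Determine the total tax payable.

127,990 kr

Supplementary minimum tax:
  Adjusted income: 828,000 kr + 84,000 kr + 71,500 kr = 983,500 kr
  Less exemption 63,000 kr → base 920,500 kr
  920,500 kr × 10% = 92,050 kr

Ordinary income tax:
  457,000 kr × 8% = 36,560 kr
  267,000 kr × 21% = 56,070 kr
  104,000 kr × 34% = 35,360 kr
  → 127,990 kr

127,990 kr > 92,050 kr, so the ordinary income tax governs.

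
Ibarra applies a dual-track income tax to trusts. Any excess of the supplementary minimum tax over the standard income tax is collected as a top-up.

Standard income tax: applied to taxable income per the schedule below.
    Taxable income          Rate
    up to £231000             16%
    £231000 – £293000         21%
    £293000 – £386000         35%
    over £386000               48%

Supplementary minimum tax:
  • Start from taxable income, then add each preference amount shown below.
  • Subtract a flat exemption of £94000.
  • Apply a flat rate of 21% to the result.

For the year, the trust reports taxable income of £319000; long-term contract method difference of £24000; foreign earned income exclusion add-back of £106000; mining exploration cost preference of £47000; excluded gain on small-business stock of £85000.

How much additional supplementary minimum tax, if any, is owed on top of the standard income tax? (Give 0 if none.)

£43190

Standard income tax:
  £231000 × 16% = £36960
  £62000 × 21% = £13020
  £26000 × 35% = £9100
  → £59080

Supplementary minimum tax:
  Adjusted income: £319000 + £24000 + £106000 + £47000 + £85000 = £581000
  Less exemption £94000 → base £487000
  £487000 × 21% = £102270

Excess of supplementary minimum tax over standard income tax: £102270 − £59080 = £43190.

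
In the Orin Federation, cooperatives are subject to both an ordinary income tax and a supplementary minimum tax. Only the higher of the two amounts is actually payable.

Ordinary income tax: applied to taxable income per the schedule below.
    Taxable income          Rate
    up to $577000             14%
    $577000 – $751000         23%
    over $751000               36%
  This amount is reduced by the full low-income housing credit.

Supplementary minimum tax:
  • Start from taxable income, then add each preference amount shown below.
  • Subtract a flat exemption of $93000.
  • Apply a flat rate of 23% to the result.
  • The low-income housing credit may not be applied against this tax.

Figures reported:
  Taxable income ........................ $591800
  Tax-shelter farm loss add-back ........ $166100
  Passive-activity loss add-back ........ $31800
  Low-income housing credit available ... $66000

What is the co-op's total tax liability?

$160241

Supplementary minimum tax:
  Adjusted income: $591800 + $166100 + $31800 = $789700
  Less exemption $93000 → base $696700
  $696700 × 23% = $160241

Ordinary income tax:
  $577000 × 14% = $80780
  $14800 × 23% = $3404
  → $84184
  Less low-income housing credit $66000 → $18184

$160241 > $18184, so the supplementary minimum tax is the binding amount.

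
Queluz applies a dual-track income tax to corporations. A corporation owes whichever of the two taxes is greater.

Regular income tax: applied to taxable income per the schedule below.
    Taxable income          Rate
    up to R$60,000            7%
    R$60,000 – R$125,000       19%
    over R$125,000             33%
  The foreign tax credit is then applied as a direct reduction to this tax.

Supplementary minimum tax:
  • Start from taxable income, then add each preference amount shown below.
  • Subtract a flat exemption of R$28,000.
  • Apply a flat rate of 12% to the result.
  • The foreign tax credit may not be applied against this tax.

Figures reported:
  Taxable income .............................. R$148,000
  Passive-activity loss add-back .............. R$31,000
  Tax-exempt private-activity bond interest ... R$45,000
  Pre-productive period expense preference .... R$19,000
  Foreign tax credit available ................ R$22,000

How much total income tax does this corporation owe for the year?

R$25,800

Regular income tax:
  R$60,000 × 7% = R$4,200
  R$65,000 × 19% = R$12,350
  R$23,000 × 33% = R$7,590
  → R$24,140
  Less foreign tax credit R$22,000 → R$2,140

Supplementary minimum tax:
  Adjusted income: R$148,000 + R$31,000 + R$45,000 + R$19,000 = R$243,000
  Less exemption R$28,000 → base R$215,000
  R$215,000 × 12% = R$25,800

R$25,800 > R$2,140, so the supplementary minimum tax is the binding amount.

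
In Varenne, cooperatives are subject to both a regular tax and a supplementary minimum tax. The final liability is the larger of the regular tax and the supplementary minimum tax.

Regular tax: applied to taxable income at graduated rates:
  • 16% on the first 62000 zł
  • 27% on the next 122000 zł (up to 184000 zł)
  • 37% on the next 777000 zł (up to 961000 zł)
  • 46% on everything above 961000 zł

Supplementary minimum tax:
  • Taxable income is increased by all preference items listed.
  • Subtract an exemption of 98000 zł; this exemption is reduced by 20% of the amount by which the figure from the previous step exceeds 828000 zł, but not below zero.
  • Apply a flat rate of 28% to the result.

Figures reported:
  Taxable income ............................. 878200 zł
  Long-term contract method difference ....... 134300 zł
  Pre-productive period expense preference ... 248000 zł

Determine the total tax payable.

349720 zł

Regular tax:
  62000 zł × 16% = 9920 zł
  122000 zł × 27% = 32940 zł
  694200 zł × 37% = 256854 zł
  → 299714 zł

Supplementary minimum tax:
  Adjusted income: 878200 zł + 134300 zł + 248000 zł = 1260500 zł
  Exemption: 98000 zł − 20% × (1260500 zł − 828000 zł) = 98000 zł − 86500 zł = 11500 zł
  Base: 1260500 zł − 11500 zł = 1249000 zł
  1249000 zł × 28% = 349720 zł

349720 zł > 299714 zł, so the supplementary minimum tax is the binding amount.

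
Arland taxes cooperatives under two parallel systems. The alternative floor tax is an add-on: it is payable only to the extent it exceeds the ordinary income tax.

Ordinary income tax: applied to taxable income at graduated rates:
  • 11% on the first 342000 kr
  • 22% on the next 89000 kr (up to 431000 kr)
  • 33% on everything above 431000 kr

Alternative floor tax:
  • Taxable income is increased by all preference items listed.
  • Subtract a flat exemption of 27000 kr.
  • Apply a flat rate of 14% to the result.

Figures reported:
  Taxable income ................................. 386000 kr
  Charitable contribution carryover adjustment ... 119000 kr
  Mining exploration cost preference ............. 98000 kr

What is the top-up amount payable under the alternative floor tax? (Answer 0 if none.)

Alternative floor tax:
  Adjusted income: 386000 kr + 119000 kr + 98000 kr = 603000 kr
  Less exemption 27000 kr → base 576000 kr
  576000 kr × 14% = 80640 kr

Ordinary income tax:
  342000 kr × 11% = 37620 kr
  44000 kr × 22% = 9680 kr
  → 47300 kr

Excess of alternative floor tax over ordinary income tax: 80640 kr − 47300 kr = 33340 kr.

33340 kr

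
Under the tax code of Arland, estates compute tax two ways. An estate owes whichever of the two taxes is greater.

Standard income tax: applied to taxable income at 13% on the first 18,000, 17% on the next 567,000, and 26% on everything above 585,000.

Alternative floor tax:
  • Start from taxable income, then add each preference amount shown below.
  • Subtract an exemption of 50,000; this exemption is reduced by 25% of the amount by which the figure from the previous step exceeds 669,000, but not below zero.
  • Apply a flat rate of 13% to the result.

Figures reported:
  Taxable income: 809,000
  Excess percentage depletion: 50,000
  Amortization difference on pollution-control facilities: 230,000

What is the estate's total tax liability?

156,970

Standard income tax:
  18,000 × 13% = 2,340
  567,000 × 17% = 96,390
  224,000 × 26% = 58,240
  → 156,970

Alternative floor tax:
  Adjusted income: 809,000 + 50,000 + 230,000 = 1,089,000
  Exemption: 25% × (1,089,000 − 669,000) = 105,000 ≥ 50,000, so the exemption is fully phased out
  Base: 1,089,000 − 0 = 1,089,000
  1,089,000 × 13% = 141,570

156,970 > 141,570, so the standard income tax governs.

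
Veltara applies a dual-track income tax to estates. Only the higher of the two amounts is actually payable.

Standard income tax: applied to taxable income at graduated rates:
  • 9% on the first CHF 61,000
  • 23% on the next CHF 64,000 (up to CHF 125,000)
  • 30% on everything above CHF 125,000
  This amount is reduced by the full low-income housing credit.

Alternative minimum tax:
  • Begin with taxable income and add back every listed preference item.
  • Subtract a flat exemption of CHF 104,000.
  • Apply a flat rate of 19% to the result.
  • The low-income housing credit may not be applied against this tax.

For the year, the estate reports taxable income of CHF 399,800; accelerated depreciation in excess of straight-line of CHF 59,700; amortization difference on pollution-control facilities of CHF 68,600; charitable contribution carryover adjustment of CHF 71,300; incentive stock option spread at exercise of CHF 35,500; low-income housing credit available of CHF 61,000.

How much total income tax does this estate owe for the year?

Alternative minimum tax:
  Adjusted income: CHF 399,800 + CHF 59,700 + CHF 68,600 + CHF 71,300 + CHF 35,500 = CHF 634,900
  Less exemption CHF 104,000 → base CHF 530,900
  CHF 530,900 × 19% = CHF 100,871

Standard income tax:
  CHF 61,000 × 9% = CHF 5,490
  CHF 64,000 × 23% = CHF 14,720
  CHF 274,800 × 30% = CHF 82,440
  → CHF 102,650
  Less low-income housing credit CHF 61,000 → CHF 41,650

CHF 100,871 > CHF 41,650, so the alternative minimum tax is the binding amount.

CHF 100,871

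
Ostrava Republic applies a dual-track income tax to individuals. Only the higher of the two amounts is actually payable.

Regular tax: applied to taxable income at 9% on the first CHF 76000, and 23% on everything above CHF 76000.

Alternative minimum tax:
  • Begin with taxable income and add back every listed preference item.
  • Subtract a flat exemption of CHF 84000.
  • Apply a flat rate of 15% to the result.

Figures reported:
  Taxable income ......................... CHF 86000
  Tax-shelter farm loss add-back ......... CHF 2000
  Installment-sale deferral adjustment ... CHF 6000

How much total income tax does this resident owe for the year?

Alternative minimum tax:
  Adjusted income: CHF 86000 + CHF 2000 + CHF 6000 = CHF 94000
  Less exemption CHF 84000 → base CHF 10000
  CHF 10000 × 15% = CHF 1500

Regular tax:
  CHF 76000 × 9% = CHF 6840
  CHF 10000 × 23% = CHF 2300
  → CHF 9140

CHF 9140 > CHF 1500, so the regular tax governs.

CHF 9140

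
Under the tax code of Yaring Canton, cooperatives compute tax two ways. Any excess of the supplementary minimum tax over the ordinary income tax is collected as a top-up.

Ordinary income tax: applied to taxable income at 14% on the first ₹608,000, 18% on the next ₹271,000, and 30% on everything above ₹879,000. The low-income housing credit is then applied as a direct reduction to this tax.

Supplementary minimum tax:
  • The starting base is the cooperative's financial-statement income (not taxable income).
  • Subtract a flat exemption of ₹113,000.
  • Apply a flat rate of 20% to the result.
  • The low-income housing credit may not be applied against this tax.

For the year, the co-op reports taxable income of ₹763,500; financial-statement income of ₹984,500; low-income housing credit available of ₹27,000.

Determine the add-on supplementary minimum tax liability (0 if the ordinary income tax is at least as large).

Supplementary minimum tax:
  Base (financial-statement income): ₹984,500
  Less exemption ₹113,000 → base ₹871,500
  ₹871,500 × 20% = ₹174,300

Ordinary income tax:
  ₹608,000 × 14% = ₹85,120
  ₹155,500 × 18% = ₹27,990
  → ₹113,110
  Less low-income housing credit ₹27,000 → ₹86,110

Excess of supplementary minimum tax over ordinary income tax: ₹174,300 − ₹86,110 = ₹88,190.

₹88,190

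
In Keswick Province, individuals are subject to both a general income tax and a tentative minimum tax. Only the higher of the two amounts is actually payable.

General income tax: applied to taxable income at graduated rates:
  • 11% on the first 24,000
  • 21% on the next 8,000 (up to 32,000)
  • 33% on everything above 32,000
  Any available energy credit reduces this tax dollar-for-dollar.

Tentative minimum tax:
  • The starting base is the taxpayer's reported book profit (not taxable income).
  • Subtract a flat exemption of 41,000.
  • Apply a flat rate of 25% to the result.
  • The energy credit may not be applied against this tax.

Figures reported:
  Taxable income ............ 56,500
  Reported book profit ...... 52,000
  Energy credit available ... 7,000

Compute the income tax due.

5,405

General income tax:
  24,000 × 11% = 2,640
  8,000 × 21% = 1,680
  24,500 × 33% = 8,085
  → 12,405
  Less energy credit 7,000 → 5,405

Tentative minimum tax:
  Base (reported book profit): 52,000
  Less exemption 41,000 → base 11,000
  11,000 × 25% = 2,750

5,405 > 2,750, so the general income tax governs.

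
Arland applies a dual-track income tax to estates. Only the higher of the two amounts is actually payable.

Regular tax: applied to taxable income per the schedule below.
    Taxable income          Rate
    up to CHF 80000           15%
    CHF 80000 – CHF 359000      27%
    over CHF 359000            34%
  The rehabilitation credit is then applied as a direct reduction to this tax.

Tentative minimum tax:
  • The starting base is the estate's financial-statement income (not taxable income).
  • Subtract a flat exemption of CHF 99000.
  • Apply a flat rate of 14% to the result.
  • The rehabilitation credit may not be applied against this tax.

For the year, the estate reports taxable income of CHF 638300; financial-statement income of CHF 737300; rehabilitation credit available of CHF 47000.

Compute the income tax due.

Tentative minimum tax:
  Base (financial-statement income): CHF 737300
  Less exemption CHF 99000 → base CHF 638300
  CHF 638300 × 14% = CHF 89362

Regular tax:
  CHF 80000 × 15% = CHF 12000
  CHF 279000 × 27% = CHF 75330
  CHF 279300 × 34% = CHF 94962
  → CHF 182292
  Less rehabilitation credit CHF 47000 → CHF 135292

CHF 135292 > CHF 89362, so the regular tax governs.

CHF 135292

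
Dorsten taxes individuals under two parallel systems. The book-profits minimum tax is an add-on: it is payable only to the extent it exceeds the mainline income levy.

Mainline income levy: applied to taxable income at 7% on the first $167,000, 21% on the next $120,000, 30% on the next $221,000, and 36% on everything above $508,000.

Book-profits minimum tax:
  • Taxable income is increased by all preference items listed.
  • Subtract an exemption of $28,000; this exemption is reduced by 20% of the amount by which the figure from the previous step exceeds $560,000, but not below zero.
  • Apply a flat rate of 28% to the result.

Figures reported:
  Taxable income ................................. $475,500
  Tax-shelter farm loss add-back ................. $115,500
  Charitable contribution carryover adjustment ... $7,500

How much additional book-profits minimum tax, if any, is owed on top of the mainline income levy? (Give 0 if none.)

Mainline income levy:
  $167,000 × 7% = $11,690
  $120,000 × 21% = $25,200
  $188,500 × 30% = $56,550
  → $93,440

Book-profits minimum tax:
  Adjusted income: $475,500 + $115,500 + $7,500 = $598,500
  Exemption: $28,000 − 20% × ($598,500 − $560,000) = $28,000 − $7,700 = $20,300
  Base: $598,500 − $20,300 = $578,200
  $578,200 × 28% = $161,896

Excess of book-profits minimum tax over mainline income levy: $161,896 − $93,440 = $68,456.

$68,456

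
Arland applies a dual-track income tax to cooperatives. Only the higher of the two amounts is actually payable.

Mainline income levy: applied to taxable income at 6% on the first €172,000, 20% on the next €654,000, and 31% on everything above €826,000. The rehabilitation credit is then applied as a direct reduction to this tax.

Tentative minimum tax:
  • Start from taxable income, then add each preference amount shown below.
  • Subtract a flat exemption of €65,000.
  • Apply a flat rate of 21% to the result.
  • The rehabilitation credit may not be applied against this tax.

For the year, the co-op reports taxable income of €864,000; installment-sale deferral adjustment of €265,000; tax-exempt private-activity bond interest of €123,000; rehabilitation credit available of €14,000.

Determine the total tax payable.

€249,270

Tentative minimum tax:
  Adjusted income: €864,000 + €265,000 + €123,000 = €1,252,000
  Less exemption €65,000 → base €1,187,000
  €1,187,000 × 21% = €249,270

Mainline income levy:
  €172,000 × 6% = €10,320
  €654,000 × 20% = €130,800
  €38,000 × 31% = €11,780
  → €152,900
  Less rehabilitation credit €14,000 → €138,900

€249,270 > €138,900, so the tentative minimum tax is the binding amount.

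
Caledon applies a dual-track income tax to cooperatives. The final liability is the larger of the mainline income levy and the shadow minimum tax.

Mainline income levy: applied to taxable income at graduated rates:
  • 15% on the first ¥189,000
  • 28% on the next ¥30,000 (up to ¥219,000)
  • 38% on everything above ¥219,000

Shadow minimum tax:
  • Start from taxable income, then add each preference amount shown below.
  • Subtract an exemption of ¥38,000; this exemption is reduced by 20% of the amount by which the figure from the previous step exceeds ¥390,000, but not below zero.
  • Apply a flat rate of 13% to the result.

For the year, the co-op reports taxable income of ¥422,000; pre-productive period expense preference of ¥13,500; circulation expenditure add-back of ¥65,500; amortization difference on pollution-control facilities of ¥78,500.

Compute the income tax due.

Shadow minimum tax:
  Adjusted income: ¥422,000 + ¥13,500 + ¥65,500 + ¥78,500 = ¥579,500
  Exemption: ¥38,000 − 20% × (¥579,500 − ¥390,000) = ¥38,000 − ¥37,900 = ¥100
  Base: ¥579,500 − ¥100 = ¥579,400
  ¥579,400 × 13% = ¥75,322

Mainline income levy:
  ¥189,000 × 15% = ¥28,350
  ¥30,000 × 28% = ¥8,400
  ¥203,000 × 38% = ¥77,140
  → ¥113,890

¥113,890 > ¥75,322, so the mainline income levy governs.

¥113,890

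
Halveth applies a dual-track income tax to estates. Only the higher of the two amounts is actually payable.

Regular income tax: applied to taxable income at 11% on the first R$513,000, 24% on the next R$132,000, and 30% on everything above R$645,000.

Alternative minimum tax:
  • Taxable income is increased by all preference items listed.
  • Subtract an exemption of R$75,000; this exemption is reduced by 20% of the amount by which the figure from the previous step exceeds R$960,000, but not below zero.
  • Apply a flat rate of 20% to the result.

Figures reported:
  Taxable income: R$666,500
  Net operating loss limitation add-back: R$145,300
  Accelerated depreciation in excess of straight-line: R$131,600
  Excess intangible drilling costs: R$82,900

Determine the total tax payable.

Regular income tax:
  R$513,000 × 11% = R$56,430
  R$132,000 × 24% = R$31,680
  R$21,500 × 30% = R$6,450
  → R$94,560

Alternative minimum tax:
  Adjusted income: R$666,500 + R$145,300 + R$131,600 + R$82,900 = R$1,026,300
  Exemption: R$75,000 − 20% × (R$1,026,300 − R$960,000) = R$75,000 − R$13,260 = R$61,740
  Base: R$1,026,300 − R$61,740 = R$964,560
  R$964,560 × 20% = R$192,912

R$192,912 > R$94,560, so the alternative minimum tax is the binding amount.

R$192,912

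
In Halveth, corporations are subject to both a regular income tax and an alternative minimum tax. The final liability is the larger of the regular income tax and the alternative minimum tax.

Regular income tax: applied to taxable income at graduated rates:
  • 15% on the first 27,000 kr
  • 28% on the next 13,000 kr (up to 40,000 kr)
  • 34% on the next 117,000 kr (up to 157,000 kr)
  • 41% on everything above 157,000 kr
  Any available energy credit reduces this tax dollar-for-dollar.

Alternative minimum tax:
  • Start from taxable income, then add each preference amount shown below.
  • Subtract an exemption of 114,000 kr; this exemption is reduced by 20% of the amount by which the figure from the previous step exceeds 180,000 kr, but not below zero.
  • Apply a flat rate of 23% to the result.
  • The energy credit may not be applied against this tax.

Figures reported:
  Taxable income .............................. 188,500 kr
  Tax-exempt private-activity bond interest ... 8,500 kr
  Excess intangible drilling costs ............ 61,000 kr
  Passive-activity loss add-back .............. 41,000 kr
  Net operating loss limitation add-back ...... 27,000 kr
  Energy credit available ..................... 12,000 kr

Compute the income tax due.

55,476 kr

Regular income tax:
  27,000 kr × 15% = 4,050 kr
  13,000 kr × 28% = 3,640 kr
  117,000 kr × 34% = 39,780 kr
  31,500 kr × 41% = 12,915 kr
  → 60,385 kr
  Less energy credit 12,000 kr → 48,385 kr

Alternative minimum tax:
  Adjusted income: 188,500 kr + 8,500 kr + 61,000 kr + 41,000 kr + 27,000 kr = 326,000 kr
  Exemption: 114,000 kr − 20% × (326,000 kr − 180,000 kr) = 114,000 kr − 29,200 kr = 84,800 kr
  Base: 326,000 kr − 84,800 kr = 241,200 kr
  241,200 kr × 23% = 55,476 kr

55,476 kr > 48,385 kr, so the alternative minimum tax is the binding amount.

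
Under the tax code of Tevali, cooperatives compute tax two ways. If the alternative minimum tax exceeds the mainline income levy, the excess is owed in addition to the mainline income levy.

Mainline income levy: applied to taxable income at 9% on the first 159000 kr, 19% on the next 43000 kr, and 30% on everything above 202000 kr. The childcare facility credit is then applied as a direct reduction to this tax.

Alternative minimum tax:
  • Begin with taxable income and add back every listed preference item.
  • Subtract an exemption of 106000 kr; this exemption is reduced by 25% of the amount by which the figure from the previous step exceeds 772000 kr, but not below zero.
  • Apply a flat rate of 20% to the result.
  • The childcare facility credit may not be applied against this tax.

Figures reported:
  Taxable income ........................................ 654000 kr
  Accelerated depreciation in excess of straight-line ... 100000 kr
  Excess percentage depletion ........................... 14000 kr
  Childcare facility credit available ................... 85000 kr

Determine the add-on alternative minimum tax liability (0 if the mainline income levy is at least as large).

59320 kr

Alternative minimum tax:
  Adjusted income: 654000 kr + 100000 kr + 14000 kr = 768000 kr
  Exemption: 768000 kr ≤ 772000 kr, so full 106000 kr applies
  Base: 768000 kr − 106000 kr = 662000 kr
  662000 kr × 20% = 132400 kr

Mainline income levy:
  159000 kr × 9% = 14310 kr
  43000 kr × 19% = 8170 kr
  452000 kr × 30% = 135600 kr
  → 158080 kr
  Less childcare facility credit 85000 kr → 73080 kr

Excess of alternative minimum tax over mainline income levy: 132400 kr − 73080 kr = 59320 kr.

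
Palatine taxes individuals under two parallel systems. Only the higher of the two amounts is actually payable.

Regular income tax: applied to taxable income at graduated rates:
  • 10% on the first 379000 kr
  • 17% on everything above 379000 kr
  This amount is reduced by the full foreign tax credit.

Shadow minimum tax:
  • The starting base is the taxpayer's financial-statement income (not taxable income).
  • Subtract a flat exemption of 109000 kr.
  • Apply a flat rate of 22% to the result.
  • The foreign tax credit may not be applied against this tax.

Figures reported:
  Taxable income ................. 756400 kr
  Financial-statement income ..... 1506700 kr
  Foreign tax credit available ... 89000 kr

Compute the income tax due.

Regular income tax:
  379000 kr × 10% = 37900 kr
  377400 kr × 17% = 64158 kr
  → 102058 kr
  Less foreign tax credit 89000 kr → 13058 kr

Shadow minimum tax:
  Base (financial-statement income): 1506700 kr
  Less exemption 109000 kr → base 1397700 kr
  1397700 kr × 22% = 307494 kr

307494 kr > 13058 kr, so the shadow minimum tax is the binding amount.

307494 kr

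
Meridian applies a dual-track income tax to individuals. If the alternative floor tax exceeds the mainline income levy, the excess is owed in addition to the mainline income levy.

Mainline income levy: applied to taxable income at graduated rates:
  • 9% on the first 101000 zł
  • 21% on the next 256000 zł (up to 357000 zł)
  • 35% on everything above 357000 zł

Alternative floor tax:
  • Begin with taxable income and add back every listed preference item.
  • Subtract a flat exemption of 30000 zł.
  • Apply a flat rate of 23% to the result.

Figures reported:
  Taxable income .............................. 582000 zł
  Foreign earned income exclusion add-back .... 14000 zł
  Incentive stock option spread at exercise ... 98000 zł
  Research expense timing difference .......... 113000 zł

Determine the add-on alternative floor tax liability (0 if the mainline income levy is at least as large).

37110 zł

Mainline income levy:
  101000 zł × 9% = 9090 zł
  256000 zł × 21% = 53760 zł
  225000 zł × 35% = 78750 zł
  → 141600 zł

Alternative floor tax:
  Adjusted income: 582000 zł + 14000 zł + 98000 zł + 113000 zł = 807000 zł
  Less exemption 30000 zł → base 777000 zł
  777000 zł × 23% = 178710 zł

Excess of alternative floor tax over mainline income levy: 178710 zł − 141600 zł = 37110 zł.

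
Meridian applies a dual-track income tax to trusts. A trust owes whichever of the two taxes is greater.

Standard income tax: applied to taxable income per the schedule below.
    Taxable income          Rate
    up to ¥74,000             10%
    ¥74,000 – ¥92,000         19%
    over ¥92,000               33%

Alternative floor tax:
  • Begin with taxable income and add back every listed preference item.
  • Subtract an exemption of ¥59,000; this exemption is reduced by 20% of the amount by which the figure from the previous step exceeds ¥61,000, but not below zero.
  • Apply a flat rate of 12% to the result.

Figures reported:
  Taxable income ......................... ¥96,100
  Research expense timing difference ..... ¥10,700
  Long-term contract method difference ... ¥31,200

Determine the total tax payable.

¥12,173

Alternative floor tax:
  Adjusted income: ¥96,100 + ¥10,700 + ¥31,200 = ¥138,000
  Exemption: ¥59,000 − 20% × (¥138,000 − ¥61,000) = ¥59,000 − ¥15,400 = ¥43,600
  Base: ¥138,000 − ¥43,600 = ¥94,400
  ¥94,400 × 12% = ¥11,328

Standard income tax:
  ¥74,000 × 10% = ¥7,400
  ¥18,000 × 19% = ¥3,420
  ¥4,100 × 33% = ¥1,353
  → ¥12,173

¥12,173 > ¥11,328, so the standard income tax governs.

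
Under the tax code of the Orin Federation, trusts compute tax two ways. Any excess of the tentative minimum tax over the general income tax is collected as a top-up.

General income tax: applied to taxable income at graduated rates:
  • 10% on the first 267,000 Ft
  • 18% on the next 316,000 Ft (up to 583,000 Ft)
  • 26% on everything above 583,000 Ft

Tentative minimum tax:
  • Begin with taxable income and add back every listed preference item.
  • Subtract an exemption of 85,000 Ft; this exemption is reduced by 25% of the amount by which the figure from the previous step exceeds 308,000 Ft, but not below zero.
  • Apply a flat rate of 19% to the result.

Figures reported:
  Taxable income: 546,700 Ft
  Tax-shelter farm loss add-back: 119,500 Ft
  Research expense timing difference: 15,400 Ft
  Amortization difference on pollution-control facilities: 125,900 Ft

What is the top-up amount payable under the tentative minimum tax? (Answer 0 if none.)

76,379 Ft

Tentative minimum tax:
  Adjusted income: 546,700 Ft + 119,500 Ft + 15,400 Ft + 125,900 Ft = 807,500 Ft
  Exemption: 25% × (807,500 Ft − 308,000 Ft) = 124,875 Ft ≥ 85,000 Ft, so the exemption is fully phased out
  Base: 807,500 Ft − 0 Ft = 807,500 Ft
  807,500 Ft × 19% = 153,425 Ft

General income tax:
  267,000 Ft × 10% = 26,700 Ft
  279,700 Ft × 18% = 50,346 Ft
  → 77,046 Ft

Excess of tentative minimum tax over general income tax: 153,425 Ft − 77,046 Ft = 76,379 Ft.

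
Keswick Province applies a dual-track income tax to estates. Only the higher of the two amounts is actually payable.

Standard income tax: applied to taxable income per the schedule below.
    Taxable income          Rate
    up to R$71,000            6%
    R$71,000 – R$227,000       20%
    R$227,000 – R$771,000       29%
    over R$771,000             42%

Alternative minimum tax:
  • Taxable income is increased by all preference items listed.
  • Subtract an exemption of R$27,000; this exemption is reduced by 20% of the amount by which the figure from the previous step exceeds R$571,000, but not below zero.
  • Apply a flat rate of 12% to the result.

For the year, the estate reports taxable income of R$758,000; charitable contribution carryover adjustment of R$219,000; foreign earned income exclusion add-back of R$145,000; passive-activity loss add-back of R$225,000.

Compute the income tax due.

R$189,450

Standard income tax:
  R$71,000 × 6% = R$4,260
  R$156,000 × 20% = R$31,200
  R$531,000 × 29% = R$153,990
  → R$189,450

Alternative minimum tax:
  Adjusted income: R$758,000 + R$219,000 + R$145,000 + R$225,000 = R$1,347,000
  Exemption: 20% × (R$1,347,000 − R$571,000) = R$155,200 ≥ R$27,000, so the exemption is fully phased out
  Base: R$1,347,000 − R$0 = R$1,347,000
  R$1,347,000 × 12% = R$161,640

R$189,450 > R$161,640, so the standard income tax governs.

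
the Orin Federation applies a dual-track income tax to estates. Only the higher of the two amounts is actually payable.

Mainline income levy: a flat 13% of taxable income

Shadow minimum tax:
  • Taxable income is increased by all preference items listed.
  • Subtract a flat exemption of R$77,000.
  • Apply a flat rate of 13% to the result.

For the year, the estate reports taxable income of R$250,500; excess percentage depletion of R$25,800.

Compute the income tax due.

Mainline income levy:
  R$250,500 × 13% = R$32,565

Shadow minimum tax:
  Adjusted income: R$250,500 + R$25,800 = R$276,300
  Less exemption R$77,000 → base R$199,300
  R$199,300 × 13% = R$25,909

R$32,565 > R$25,909, so the mainline income levy governs.

R$32,565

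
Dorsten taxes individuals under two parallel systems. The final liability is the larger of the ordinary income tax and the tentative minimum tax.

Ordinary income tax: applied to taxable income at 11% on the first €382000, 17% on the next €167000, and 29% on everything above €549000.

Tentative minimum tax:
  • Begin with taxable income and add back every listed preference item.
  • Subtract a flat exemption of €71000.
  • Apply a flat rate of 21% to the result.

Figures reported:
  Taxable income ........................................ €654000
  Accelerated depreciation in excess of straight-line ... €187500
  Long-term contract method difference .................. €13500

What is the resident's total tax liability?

€164640

Tentative minimum tax:
  Adjusted income: €654000 + €187500 + €13500 = €855000
  Less exemption €71000 → base €784000
  €784000 × 21% = €164640

Ordinary income tax:
  €382000 × 11% = €42020
  €167000 × 17% = €28390
  €105000 × 29% = €30450
  → €100860

€164640 > €100860, so the tentative minimum tax is the binding amount.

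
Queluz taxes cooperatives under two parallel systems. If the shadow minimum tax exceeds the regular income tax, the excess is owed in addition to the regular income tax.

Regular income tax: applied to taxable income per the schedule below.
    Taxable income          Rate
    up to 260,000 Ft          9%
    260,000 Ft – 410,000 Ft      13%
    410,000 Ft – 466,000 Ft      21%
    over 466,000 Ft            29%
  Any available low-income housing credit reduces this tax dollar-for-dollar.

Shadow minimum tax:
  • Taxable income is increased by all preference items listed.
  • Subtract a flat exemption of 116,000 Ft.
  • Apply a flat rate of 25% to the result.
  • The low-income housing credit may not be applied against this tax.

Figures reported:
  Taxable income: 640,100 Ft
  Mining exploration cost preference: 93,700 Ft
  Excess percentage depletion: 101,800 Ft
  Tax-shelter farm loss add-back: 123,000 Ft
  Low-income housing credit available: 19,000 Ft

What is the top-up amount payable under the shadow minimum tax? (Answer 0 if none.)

124,501 Ft

Shadow minimum tax:
  Adjusted income: 640,100 Ft + 93,700 Ft + 101,800 Ft + 123,000 Ft = 958,600 Ft
  Less exemption 116,000 Ft → base 842,600 Ft
  842,600 Ft × 25% = 210,650 Ft

Regular income tax:
  260,000 Ft × 9% = 23,400 Ft
  150,000 Ft × 13% = 19,500 Ft
  56,000 Ft × 21% = 11,760 Ft
  174,100 Ft × 29% = 50,489 Ft
  → 105,149 Ft
  Less low-income housing credit 19,000 Ft → 86,149 Ft

Excess of shadow minimum tax over regular income tax: 210,650 Ft − 86,149 Ft = 124,501 Ft.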